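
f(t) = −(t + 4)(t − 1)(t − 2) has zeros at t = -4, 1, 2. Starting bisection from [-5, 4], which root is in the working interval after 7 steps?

-4

f(-0.5) = -13.125 < 0, so the root lies in [-5, -0.5]
f(-2.75) = -22.265625 < 0, so the root lies in [-5, -2.75]
f(-3.875) = -3.580078 < 0, so the root lies in [-5, -3.875]
f(-4.4375) = 15.3142 > 0, so the root lies in [-4.4375, -3.875]
f(-4.15625) = 4.9599 > 0, so the root lies in [-4.15625, -3.875]
f(-4.015625) = 0.4714 > 0, so the root lies in [-4.015625, -3.875]
f(-3.9453125) = -1.6079 < 0, so the root lies in [-4.015625, -3.9453125]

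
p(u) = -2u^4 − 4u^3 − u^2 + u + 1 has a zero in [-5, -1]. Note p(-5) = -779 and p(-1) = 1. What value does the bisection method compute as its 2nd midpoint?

-2

midpoint -3: p = -65 < 0 → [-3, -1]
midpoint -2: p = -5 < 0 → [-2, -1]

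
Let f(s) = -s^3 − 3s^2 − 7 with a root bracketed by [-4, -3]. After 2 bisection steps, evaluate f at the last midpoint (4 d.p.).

3.5469

s = -3.5 gives f = -0.875, negative; keep [-4, -3.5]
s = -3.75 gives f = 3.546875, positive; keep [-3.75, -3.5]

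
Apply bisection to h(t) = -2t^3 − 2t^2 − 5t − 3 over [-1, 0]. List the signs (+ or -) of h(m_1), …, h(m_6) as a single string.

-+-+-+

m = -0.5, h(m) = -0.75 (−); new bracket [-1, -0.5]
m = -0.75, h(m) = 0.46875 (+); new bracket [-0.75, -0.5]
m = -0.625, h(m) = -0.167969 (−); new bracket [-0.75, -0.625]
m = -0.6875, h(m) = 0.1421 (+); new bracket [-0.6875, -0.625]
m = -0.65625, h(m) = -0.0148 (−); new bracket [-0.6875, -0.65625]
m = -0.671875, h(m) = 0.0631 (+); new bracket [-0.671875, -0.65625]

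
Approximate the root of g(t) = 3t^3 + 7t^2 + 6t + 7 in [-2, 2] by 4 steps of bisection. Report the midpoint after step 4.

-1.75

t = 0 gives g = 7, positive; keep [-2, 0]
t = -1 gives g = 5, positive; keep [-2, -1]
t = -1.5 gives g = 3.625, positive; keep [-2, -1.5]
t = -1.75 gives g = 1.8594, positive; keep [-2, -1.75]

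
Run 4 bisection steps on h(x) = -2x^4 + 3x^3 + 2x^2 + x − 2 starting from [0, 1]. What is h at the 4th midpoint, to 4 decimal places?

m = 0.5, h(m) = -0.75 (−); new bracket [0.5, 1]
m = 0.75, h(m) = 0.507812 (+); new bracket [0.5, 0.75]
m = 0.625, h(m) = -0.166504 (−); new bracket [0.625, 0.75]
m = 0.6875, h(m) = 0.1609 (+); new bracket [0.625, 0.6875]

0.1609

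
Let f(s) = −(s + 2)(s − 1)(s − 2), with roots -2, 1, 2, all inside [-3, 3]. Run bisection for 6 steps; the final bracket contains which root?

s = 0 gives f = -4, negative; keep [-3, 0]
s = -1.5 gives f = -4.375, negative; keep [-3, -1.5]
s = -2.25 gives f = 3.453125, positive; keep [-2.25, -1.5]
s = -1.875 gives f = -1.3926, negative; keep [-2.25, -1.875]
s = -2.0625 gives f = 0.7776, positive; keep [-2.0625, -1.875]
s = -1.96875 gives f = -0.3682, negative; keep [-2.0625, -1.96875]

-2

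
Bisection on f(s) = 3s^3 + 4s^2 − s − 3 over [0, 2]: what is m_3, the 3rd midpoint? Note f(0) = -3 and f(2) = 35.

0.75

midpoint 1: f = 3 > 0 → [0, 1]
midpoint 0.5: f = -2.125 < 0 → [0.5, 1]
midpoint 0.75: f = -0.234375 < 0 → [0.75, 1]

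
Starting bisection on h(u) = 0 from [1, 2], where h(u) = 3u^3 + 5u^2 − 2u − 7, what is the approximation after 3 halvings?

h(1.5) = 11.375 > 0, so the root lies in [1, 1.5]
h(1.25) = 4.171875 > 0, so the root lies in [1, 1.25]
h(1.125) = 1.349609 > 0, so the root lies in [1, 1.125]

1.125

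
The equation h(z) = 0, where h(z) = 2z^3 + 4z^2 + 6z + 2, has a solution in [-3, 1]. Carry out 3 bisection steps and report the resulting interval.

m = -1, h(m) = -2 (−); new bracket [-1, 1]
m = 0, h(m) = 2 (+); new bracket [-1, 0]
m = -0.5, h(m) = -0.25 (−); new bracket [-0.5, 0]

[-0.5, 0]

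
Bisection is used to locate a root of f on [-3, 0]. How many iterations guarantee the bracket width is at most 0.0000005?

23

Width after n steps is 3/2^n. Need 2^n ≥ 3/0.0000005 = 6000000.
2^22 = 4194304 < 6000000 ≤ 2^23 = 8388608, so n = 23.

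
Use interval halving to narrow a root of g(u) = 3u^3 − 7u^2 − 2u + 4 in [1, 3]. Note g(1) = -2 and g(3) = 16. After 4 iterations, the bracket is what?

m = 2, g(m) = -4 (−); new bracket [2, 3]
m = 2.5, g(m) = 2.125 (+); new bracket [2, 2.5]
m = 2.25, g(m) = -1.765625 (−); new bracket [2.25, 2.5]
m = 2.375, g(m) = -0.0449 (−); new bracket [2.375, 2.5]

[2.375, 2.5]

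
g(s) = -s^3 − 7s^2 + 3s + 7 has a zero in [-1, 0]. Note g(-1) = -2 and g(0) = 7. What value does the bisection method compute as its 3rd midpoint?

m = -0.5, g(m) = 3.875 (+); new bracket [-1, -0.5]
m = -0.75, g(m) = 1.234375 (+); new bracket [-1, -0.75]
m = -0.875, g(m) = -0.314453 (−); new bracket [-0.875, -0.75]

-0.875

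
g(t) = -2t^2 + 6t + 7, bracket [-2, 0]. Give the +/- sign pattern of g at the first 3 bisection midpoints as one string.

m = -1, g(m) = -1 (−); new bracket [-1, 0]
m = -0.5, g(m) = 3.5 (+); new bracket [-1, -0.5]
m = -0.75, g(m) = 1.375 (+); new bracket [-1, -0.75]

-++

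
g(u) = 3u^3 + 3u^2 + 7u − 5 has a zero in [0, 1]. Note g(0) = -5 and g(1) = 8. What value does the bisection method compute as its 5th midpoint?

g(0.5) = -0.375 < 0, so the root lies in [0.5, 1]
g(0.75) = 3.203125 > 0, so the root lies in [0.5, 0.75]
g(0.625) = 1.279297 > 0, so the root lies in [0.5, 0.625]
g(0.5625) = 0.4207 > 0, so the root lies in [0.5, 0.5625]
g(0.53125) = 0.0152 > 0, so the root lies in [0.5, 0.53125]

0.53125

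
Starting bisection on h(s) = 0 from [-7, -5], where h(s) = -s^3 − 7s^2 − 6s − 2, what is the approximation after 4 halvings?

h(-6) = -2 < 0, so the root lies in [-7, -6]
h(-6.5) = 15.875 > 0, so the root lies in [-6.5, -6]
h(-6.25) = 6.203125 > 0, so the root lies in [-6.25, -6]
h(-6.125) = 1.9238 > 0, so the root lies in [-6.125, -6]

-6.125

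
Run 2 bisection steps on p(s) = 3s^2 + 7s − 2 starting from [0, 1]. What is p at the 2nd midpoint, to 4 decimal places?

-0.0625

p(0.5) = 2.25 > 0, so the root lies in [0, 0.5]
p(0.25) = -0.0625 < 0, so the root lies in [0.25, 0.5]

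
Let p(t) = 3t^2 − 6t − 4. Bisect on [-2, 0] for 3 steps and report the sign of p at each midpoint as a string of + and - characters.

+-+

midpoint -1: p = 5 > 0 → [-1, 0]
midpoint -0.5: p = -0.25 < 0 → [-1, -0.5]
midpoint -0.75: p = 2.1875 > 0 → [-0.75, -0.5]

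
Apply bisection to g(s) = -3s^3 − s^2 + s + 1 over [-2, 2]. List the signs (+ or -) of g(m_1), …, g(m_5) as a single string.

m = 0, g(m) = 1 (+); new bracket [0, 2]
m = 1, g(m) = -2 (−); new bracket [0, 1]
m = 0.5, g(m) = 0.875 (+); new bracket [0.5, 1]
m = 0.75, g(m) = -0.0781 (−); new bracket [0.5, 0.75]
m = 0.625, g(m) = 0.502 (+); new bracket [0.625, 0.75]

+-+-+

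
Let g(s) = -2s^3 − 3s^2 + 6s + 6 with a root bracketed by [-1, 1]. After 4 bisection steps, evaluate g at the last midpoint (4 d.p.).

g(0) = 6 > 0, so the root lies in [-1, 0]
g(-0.5) = 2.5 > 0, so the root lies in [-1, -0.5]
g(-0.75) = 0.65625 > 0, so the root lies in [-1, -0.75]
g(-0.875) = -0.207 < 0, so the root lies in [-0.875, -0.75]

-0.2070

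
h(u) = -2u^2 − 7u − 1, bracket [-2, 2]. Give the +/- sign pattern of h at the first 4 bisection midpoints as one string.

-+++

u = 0 gives h = -1, negative; keep [-2, 0]
u = -1 gives h = 4, positive; keep [-1, 0]
u = -0.5 gives h = 2, positive; keep [-0.5, 0]
u = -0.25 gives h = 0.625, positive; keep [-0.25, 0]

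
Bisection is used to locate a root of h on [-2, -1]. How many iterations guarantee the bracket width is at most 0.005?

8

Width after n steps is 1/2^n. Need 2^n ≥ 1/0.005 = 200.
2^7 = 128 < 200 ≤ 2^8 = 256, so n = 8.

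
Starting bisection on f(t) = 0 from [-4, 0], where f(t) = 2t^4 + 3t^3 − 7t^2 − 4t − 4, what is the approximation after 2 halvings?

-3

midpoint -2: f = -16 < 0 → [-4, -2]
midpoint -3: f = 26 > 0 → [-3, -2]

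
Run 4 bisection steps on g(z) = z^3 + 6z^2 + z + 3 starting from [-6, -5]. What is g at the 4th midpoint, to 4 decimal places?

-0.7341

m = -5.5, g(m) = 12.625 (+); new bracket [-6, -5.5]
m = -5.75, g(m) = 5.515625 (+); new bracket [-6, -5.75]
m = -5.875, g(m) = 1.439453 (+); new bracket [-6, -5.875]
m = -5.9375, g(m) = -0.7341 (−); new bracket [-5.9375, -5.875]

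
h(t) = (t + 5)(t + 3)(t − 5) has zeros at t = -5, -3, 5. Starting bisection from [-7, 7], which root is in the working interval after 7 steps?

m = 0, h(m) = -75 (−); new bracket [0, 7]
m = 3.5, h(m) = -82.875 (−); new bracket [3.5, 7]
m = 5.25, h(m) = 21.140625 (+); new bracket [3.5, 5.25]
m = 4.375, h(m) = -43.2129 (−); new bracket [4.375, 5.25]
m = 4.8125, h(m) = -14.3738 (−); new bracket [4.8125, 5.25]
m = 5.03125, h(m) = 2.5176 (+); new bracket [4.8125, 5.03125]
m = 4.921875, h(m) = -6.1406 (−); new bracket [4.921875, 5.03125]

5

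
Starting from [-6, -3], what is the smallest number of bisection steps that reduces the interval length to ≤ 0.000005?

20

Width after n steps is 3/2^n. Need 2^n ≥ 3/0.000005 = 600000.
2^19 = 524288 < 600000 ≤ 2^20 = 1048576, so n = 20.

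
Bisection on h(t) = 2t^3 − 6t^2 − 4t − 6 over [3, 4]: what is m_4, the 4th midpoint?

3.6875

h(3.5) = -7.75 < 0, so the root lies in [3.5, 4]
h(3.75) = 0.09375 > 0, so the root lies in [3.5, 3.75]
h(3.625) = -4.074219 < 0, so the root lies in [3.625, 3.75]
h(3.6875) = -2.0532 < 0, so the root lies in [3.6875, 3.75]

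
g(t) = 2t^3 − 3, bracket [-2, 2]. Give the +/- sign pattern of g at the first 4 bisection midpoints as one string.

t = 0 gives g = -3, negative; keep [0, 2]
t = 1 gives g = -1, negative; keep [1, 2]
t = 1.5 gives g = 3.75, positive; keep [1, 1.5]
t = 1.25 gives g = 0.9062, positive; keep [1, 1.25]

--++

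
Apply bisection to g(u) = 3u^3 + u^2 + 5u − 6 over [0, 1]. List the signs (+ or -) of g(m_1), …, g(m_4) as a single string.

u = 0.5 gives g = -2.875, negative; keep [0.5, 1]
u = 0.75 gives g = -0.421875, negative; keep [0.75, 1]
u = 0.875 gives g = 1.150391, positive; keep [0.75, 0.875]
u = 0.8125 gives g = 0.3318, positive; keep [0.75, 0.8125]

--++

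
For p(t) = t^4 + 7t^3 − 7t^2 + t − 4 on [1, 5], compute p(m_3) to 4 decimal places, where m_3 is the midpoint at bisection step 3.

p(3) = 206 > 0, so the root lies in [1, 3]
p(2) = 42 > 0, so the root lies in [1, 2]
p(1.5) = 10.4375 > 0, so the root lies in [1, 1.5]

10.4375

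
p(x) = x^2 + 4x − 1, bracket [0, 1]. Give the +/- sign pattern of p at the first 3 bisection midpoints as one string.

x = 0.5 gives p = 1.25, positive; keep [0, 0.5]
x = 0.25 gives p = 0.0625, positive; keep [0, 0.25]
x = 0.125 gives p = -0.484375, negative; keep [0.125, 0.25]

++-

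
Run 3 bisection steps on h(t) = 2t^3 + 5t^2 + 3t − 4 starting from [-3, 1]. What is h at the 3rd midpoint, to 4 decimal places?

m = -1, h(m) = -4 (−); new bracket [-1, 1]
m = 0, h(m) = -4 (−); new bracket [0, 1]
m = 0.5, h(m) = -1 (−); new bracket [0.5, 1]

-1.0000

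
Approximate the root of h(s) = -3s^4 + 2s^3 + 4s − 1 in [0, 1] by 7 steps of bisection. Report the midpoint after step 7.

0.2421875

h(0.5) = 1.0625 > 0, so the root lies in [0, 0.5]
h(0.25) = 0.019531 > 0, so the root lies in [0, 0.25]
h(0.125) = -0.496826 < 0, so the root lies in [0.125, 0.25]
h(0.1875) = -0.2405 < 0, so the root lies in [0.1875, 0.25]
h(0.21875) = -0.1109 < 0, so the root lies in [0.21875, 0.25]
h(0.234375) = -0.0458 < 0, so the root lies in [0.234375, 0.25]
h(0.2421875) = -0.0132 < 0, so the root lies in [0.2421875, 0.25]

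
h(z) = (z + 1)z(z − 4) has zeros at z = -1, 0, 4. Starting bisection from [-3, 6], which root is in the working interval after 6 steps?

4

m = 1.5, h(m) = -9.375 (−); new bracket [1.5, 6]
m = 3.75, h(m) = -4.453125 (−); new bracket [3.75, 6]
m = 4.875, h(m) = 25.060547 (+); new bracket [3.75, 4.875]
m = 4.3125, h(m) = 7.1594 (+); new bracket [3.75, 4.3125]
m = 4.03125, h(m) = 0.6338 (+); new bracket [3.75, 4.03125]
m = 3.890625, h(m) = -2.0811 (−); new bracket [3.890625, 4.03125]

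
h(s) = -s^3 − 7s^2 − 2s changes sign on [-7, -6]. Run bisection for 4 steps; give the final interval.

m = -6.5, h(m) = -8.125 (−); new bracket [-7, -6.5]
m = -6.75, h(m) = 2.109375 (+); new bracket [-6.75, -6.5]
m = -6.625, h(m) = -3.208984 (−); new bracket [-6.75, -6.625]
m = -6.6875, h(m) = -0.6008 (−); new bracket [-6.75, -6.6875]

[-6.75, -6.6875]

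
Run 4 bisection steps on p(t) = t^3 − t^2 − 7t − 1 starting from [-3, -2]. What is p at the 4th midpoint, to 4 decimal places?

0.4099

t = -2.5 gives p = -5.375, negative; keep [-2.5, -2]
t = -2.25 gives p = -1.703125, negative; keep [-2.25, -2]
t = -2.125 gives p = -0.236328, negative; keep [-2.125, -2]
t = -2.0625 gives p = 0.4099, positive; keep [-2.125, -2.0625]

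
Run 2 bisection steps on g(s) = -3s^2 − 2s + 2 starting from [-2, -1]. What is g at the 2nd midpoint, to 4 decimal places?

g(-1.5) = -1.75 < 0, so the root lies in [-1.5, -1]
g(-1.25) = -0.1875 < 0, so the root lies in [-1.25, -1]

-0.1875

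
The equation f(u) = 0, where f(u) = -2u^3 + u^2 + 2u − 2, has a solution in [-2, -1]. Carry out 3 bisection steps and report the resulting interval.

f(-1.5) = 4 > 0, so the root lies in [-1.5, -1]
f(-1.25) = 0.96875 > 0, so the root lies in [-1.25, -1]
f(-1.125) = -0.136719 < 0, so the root lies in [-1.25, -1.125]

[-1.25, -1.125]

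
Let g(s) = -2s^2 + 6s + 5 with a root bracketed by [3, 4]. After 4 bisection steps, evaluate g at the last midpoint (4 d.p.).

-0.0703

m = 3.5, g(m) = 1.5 (+); new bracket [3.5, 4]
m = 3.75, g(m) = -0.625 (−); new bracket [3.5, 3.75]
m = 3.625, g(m) = 0.46875 (+); new bracket [3.625, 3.75]
m = 3.6875, g(m) = -0.0703 (−); new bracket [3.625, 3.6875]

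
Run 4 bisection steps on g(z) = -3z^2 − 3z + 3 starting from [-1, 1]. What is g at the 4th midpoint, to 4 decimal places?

g(0) = 3 > 0, so the root lies in [0, 1]
g(0.5) = 0.75 > 0, so the root lies in [0.5, 1]
g(0.75) = -0.9375 < 0, so the root lies in [0.5, 0.75]
g(0.625) = -0.0469 < 0, so the root lies in [0.5, 0.625]

-0.0469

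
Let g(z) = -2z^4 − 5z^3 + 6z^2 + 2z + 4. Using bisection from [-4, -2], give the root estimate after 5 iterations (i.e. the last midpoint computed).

z = -3 gives g = 25, positive; keep [-4, -3]
z = -3.5 gives g = -15.25, negative; keep [-3.5, -3]
z = -3.25 gives g = 9.382812, positive; keep [-3.5, -3.25]
z = -3.375 gives g = -1.6821, negative; keep [-3.375, -3.25]
z = -3.3125 gives g = 4.1472, positive; keep [-3.375, -3.3125]

-3.3125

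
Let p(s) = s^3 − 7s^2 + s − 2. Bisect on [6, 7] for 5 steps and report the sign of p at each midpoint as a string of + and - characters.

---++

p(6.5) = -16.625 < 0, so the root lies in [6.5, 7]
p(6.75) = -6.640625 < 0, so the root lies in [6.75, 7]
p(6.875) = -1.033203 < 0, so the root lies in [6.875, 7]
p(6.9375) = 1.9294 > 0, so the root lies in [6.875, 6.9375]
p(6.90625) = 0.4347 > 0, so the root lies in [6.875, 6.90625]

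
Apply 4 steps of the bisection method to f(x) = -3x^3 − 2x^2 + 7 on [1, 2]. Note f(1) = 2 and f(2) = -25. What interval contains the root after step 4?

[1.125, 1.1875]

midpoint 1.5: f = -7.625 < 0 → [1, 1.5]
midpoint 1.25: f = -1.984375 < 0 → [1, 1.25]
midpoint 1.125: f = 0.197266 > 0 → [1.125, 1.25]
midpoint 1.1875: f = -0.844 < 0 → [1.125, 1.1875]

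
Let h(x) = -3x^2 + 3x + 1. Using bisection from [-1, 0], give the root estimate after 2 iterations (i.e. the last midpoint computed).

m = -0.5, h(m) = -1.25 (−); new bracket [-0.5, 0]
m = -0.25, h(m) = 0.0625 (+); new bracket [-0.5, -0.25]

-0.25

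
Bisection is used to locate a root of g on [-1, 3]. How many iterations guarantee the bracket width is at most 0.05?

Width after n steps is 4/2^n. Need 2^n ≥ 4/0.05 = 80.
2^6 = 64 < 80 ≤ 2^7 = 128, so n = 7.

7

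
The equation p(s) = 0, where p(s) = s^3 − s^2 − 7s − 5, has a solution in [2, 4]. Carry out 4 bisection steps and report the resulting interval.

p(3) = -8 < 0, so the root lies in [3, 4]
p(3.5) = 1.125 > 0, so the root lies in [3, 3.5]
p(3.25) = -3.984375 < 0, so the root lies in [3.25, 3.5]
p(3.375) = -1.5723 < 0, so the root lies in [3.375, 3.5]

[3.375, 3.5]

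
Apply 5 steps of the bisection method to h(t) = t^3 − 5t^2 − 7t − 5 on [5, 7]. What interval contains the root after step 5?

midpoint 6: h = -11 < 0 → [6, 7]
midpoint 6.5: h = 12.875 > 0 → [6, 6.5]
midpoint 6.25: h = 0.078125 > 0 → [6, 6.25]
midpoint 6.125: h = -5.6699 < 0 → [6.125, 6.25]
midpoint 6.1875: h = -2.8489 < 0 → [6.1875, 6.25]

[6.1875, 6.25]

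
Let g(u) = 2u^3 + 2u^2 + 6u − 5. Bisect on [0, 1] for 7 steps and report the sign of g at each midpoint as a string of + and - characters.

u = 0.5 gives g = -1.25, negative; keep [0.5, 1]
u = 0.75 gives g = 1.46875, positive; keep [0.5, 0.75]
u = 0.625 gives g = 0.019531, positive; keep [0.5, 0.625]
u = 0.5625 gives g = -0.6362, negative; keep [0.5625, 0.625]
u = 0.59375 gives g = -0.3138, negative; keep [0.59375, 0.625]
u = 0.609375 gives g = -0.1485, negative; keep [0.609375, 0.625]
u = 0.6171875 gives g = -0.0648, negative; keep [0.6171875, 0.625]

-++----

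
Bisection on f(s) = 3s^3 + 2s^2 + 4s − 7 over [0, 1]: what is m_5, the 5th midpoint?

s = 0.5 gives f = -4.125, negative; keep [0.5, 1]
s = 0.75 gives f = -1.609375, negative; keep [0.75, 1]
s = 0.875 gives f = 0.041016, positive; keep [0.75, 0.875]
s = 0.8125 gives f = -0.8206, negative; keep [0.8125, 0.875]
s = 0.84375 gives f = -0.3991, negative; keep [0.84375, 0.875]

0.84375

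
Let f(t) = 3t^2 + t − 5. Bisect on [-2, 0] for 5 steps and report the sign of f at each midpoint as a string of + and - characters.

t = -1 gives f = -3, negative; keep [-2, -1]
t = -1.5 gives f = 0.25, positive; keep [-1.5, -1]
t = -1.25 gives f = -1.5625, negative; keep [-1.5, -1.25]
t = -1.375 gives f = -0.7031, negative; keep [-1.5, -1.375]
t = -1.4375 gives f = -0.2383, negative; keep [-1.5, -1.4375]

-+---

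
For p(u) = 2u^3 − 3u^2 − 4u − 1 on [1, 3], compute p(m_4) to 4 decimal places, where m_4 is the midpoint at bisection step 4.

-0.6289

midpoint 2: p = -5 < 0 → [2, 3]
midpoint 2.5: p = 1.5 > 0 → [2, 2.5]
midpoint 2.25: p = -2.40625 < 0 → [2.25, 2.5]
midpoint 2.375: p = -0.6289 < 0 → [2.375, 2.5]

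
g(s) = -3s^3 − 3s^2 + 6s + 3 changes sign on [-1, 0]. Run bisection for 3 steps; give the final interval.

g(-0.5) = -0.375 < 0, so the root lies in [-0.5, 0]
g(-0.25) = 1.359375 > 0, so the root lies in [-0.5, -0.25]
g(-0.375) = 0.486328 > 0, so the root lies in [-0.5, -0.375]

[-0.5, -0.375]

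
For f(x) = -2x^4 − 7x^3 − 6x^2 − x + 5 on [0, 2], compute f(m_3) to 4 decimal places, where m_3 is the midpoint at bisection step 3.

midpoint 1: f = -11 < 0 → [0, 1]
midpoint 0.5: f = 2 > 0 → [0.5, 1]
midpoint 0.75: f = -2.710938 < 0 → [0.5, 0.75]

-2.7109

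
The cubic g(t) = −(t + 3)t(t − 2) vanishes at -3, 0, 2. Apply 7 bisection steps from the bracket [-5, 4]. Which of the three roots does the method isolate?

t = -0.5 gives g = -3.125, negative; keep [-5, -0.5]
t = -2.75 gives g = -3.265625, negative; keep [-5, -2.75]
t = -3.875 gives g = 19.919922, positive; keep [-3.875, -2.75]
t = -3.3125 gives g = 5.4993, positive; keep [-3.3125, -2.75]
t = -3.03125 gives g = 0.4766, positive; keep [-3.03125, -2.75]
t = -2.890625 gives g = -1.5462, negative; keep [-3.03125, -2.890625]
t = -2.9609375 gives g = -0.5738, negative; keep [-3.03125, -2.9609375]

-3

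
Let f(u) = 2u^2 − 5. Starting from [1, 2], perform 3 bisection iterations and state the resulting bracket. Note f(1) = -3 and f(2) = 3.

midpoint 1.5: f = -0.5 < 0 → [1.5, 2]
midpoint 1.75: f = 1.125 > 0 → [1.5, 1.75]
midpoint 1.625: f = 0.28125 > 0 → [1.5, 1.625]

[1.5, 1.625]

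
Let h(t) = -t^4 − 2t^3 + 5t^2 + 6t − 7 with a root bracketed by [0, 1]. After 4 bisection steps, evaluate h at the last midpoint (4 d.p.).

-0.3328

midpoint 0.5: h = -3.0625 < 0 → [0.5, 1]
midpoint 0.75: h = -0.847656 < 0 → [0.75, 1]
midpoint 0.875: h = 0.1521 > 0 → [0.75, 0.875]
midpoint 0.8125: h = -0.3328 < 0 → [0.8125, 0.875]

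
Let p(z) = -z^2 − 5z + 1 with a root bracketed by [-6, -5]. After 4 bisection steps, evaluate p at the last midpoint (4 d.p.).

0.0273

m = -5.5, p(m) = -1.75 (−); new bracket [-5.5, -5]
m = -5.25, p(m) = -0.3125 (−); new bracket [-5.25, -5]
m = -5.125, p(m) = 0.359375 (+); new bracket [-5.25, -5.125]
m = -5.1875, p(m) = 0.0273 (+); new bracket [-5.25, -5.1875]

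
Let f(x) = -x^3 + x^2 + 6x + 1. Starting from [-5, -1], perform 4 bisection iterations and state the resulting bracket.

[-2, -1.75]

f(-3) = 19 > 0, so the root lies in [-3, -1]
f(-2) = 1 > 0, so the root lies in [-2, -1]
f(-1.5) = -2.375 < 0, so the root lies in [-2, -1.5]
f(-1.75) = -1.0781 < 0, so the root lies in [-2, -1.75]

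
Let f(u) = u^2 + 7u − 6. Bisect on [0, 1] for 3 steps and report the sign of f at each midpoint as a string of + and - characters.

midpoint 0.5: f = -2.25 < 0 → [0.5, 1]
midpoint 0.75: f = -0.1875 < 0 → [0.75, 1]
midpoint 0.875: f = 0.890625 > 0 → [0.75, 0.875]

--+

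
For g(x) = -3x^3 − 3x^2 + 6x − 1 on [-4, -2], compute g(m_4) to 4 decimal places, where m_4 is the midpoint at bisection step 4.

1.4902

g(-3) = 35 > 0, so the root lies in [-3, -2]
g(-2.5) = 12.125 > 0, so the root lies in [-2.5, -2]
g(-2.25) = 4.484375 > 0, so the root lies in [-2.25, -2]
g(-2.125) = 1.4902 > 0, so the root lies in [-2.125, -2]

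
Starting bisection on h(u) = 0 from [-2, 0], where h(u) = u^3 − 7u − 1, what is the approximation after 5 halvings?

midpoint -1: h = 5 > 0 → [-1, 0]
midpoint -0.5: h = 2.375 > 0 → [-0.5, 0]
midpoint -0.25: h = 0.734375 > 0 → [-0.25, 0]
midpoint -0.125: h = -0.127 < 0 → [-0.25, -0.125]
midpoint -0.1875: h = 0.3059 > 0 → [-0.1875, -0.125]

-0.1875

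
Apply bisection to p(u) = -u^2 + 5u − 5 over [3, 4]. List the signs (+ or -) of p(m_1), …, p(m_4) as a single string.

p(3.5) = 0.25 > 0, so the root lies in [3.5, 4]
p(3.75) = -0.3125 < 0, so the root lies in [3.5, 3.75]
p(3.625) = -0.015625 < 0, so the root lies in [3.5, 3.625]
p(3.5625) = 0.1211 > 0, so the root lies in [3.5625, 3.625]

+--+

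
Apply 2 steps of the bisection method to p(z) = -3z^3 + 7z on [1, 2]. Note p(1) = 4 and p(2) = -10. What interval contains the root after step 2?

z = 1.5 gives p = 0.375, positive; keep [1.5, 2]
z = 1.75 gives p = -3.828125, negative; keep [1.5, 1.75]

[1.5, 1.75]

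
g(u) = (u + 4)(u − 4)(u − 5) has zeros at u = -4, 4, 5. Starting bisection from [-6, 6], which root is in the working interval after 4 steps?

g(0) = 80 > 0, so the root lies in [-6, 0]
g(-3) = 56 > 0, so the root lies in [-6, -3]
g(-4.5) = -40.375 < 0, so the root lies in [-4.5, -3]
g(-3.75) = 16.9531 > 0, so the root lies in [-4.5, -3.75]

-4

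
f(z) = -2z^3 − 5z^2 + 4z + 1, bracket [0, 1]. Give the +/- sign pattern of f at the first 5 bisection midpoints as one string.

midpoint 0.5: f = 1.5 > 0 → [0.5, 1]
midpoint 0.75: f = 0.34375 > 0 → [0.75, 1]
midpoint 0.875: f = -0.667969 < 0 → [0.75, 0.875]
midpoint 0.8125: f = -0.1235 < 0 → [0.75, 0.8125]
midpoint 0.78125: f = 0.1196 > 0 → [0.78125, 0.8125]

++--+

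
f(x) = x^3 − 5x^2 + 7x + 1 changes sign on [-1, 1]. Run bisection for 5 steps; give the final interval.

m = 0, f(m) = 1 (+); new bracket [-1, 0]
m = -0.5, f(m) = -3.875 (−); new bracket [-0.5, 0]
m = -0.25, f(m) = -1.078125 (−); new bracket [-0.25, 0]
m = -0.125, f(m) = 0.0449 (+); new bracket [-0.25, -0.125]
m = -0.1875, f(m) = -0.4949 (−); new bracket [-0.1875, -0.125]

[-0.1875, -0.125]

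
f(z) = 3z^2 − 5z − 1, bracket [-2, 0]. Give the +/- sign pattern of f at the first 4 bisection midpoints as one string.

f(-1) = 7 > 0, so the root lies in [-1, 0]
f(-0.5) = 2.25 > 0, so the root lies in [-0.5, 0]
f(-0.25) = 0.4375 > 0, so the root lies in [-0.25, 0]
f(-0.125) = -0.3281 < 0, so the root lies in [-0.25, -0.125]

+++-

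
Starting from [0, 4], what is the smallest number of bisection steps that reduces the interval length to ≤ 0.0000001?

26

Width after n steps is 4/2^n. Need 2^n ≥ 4/0.0000001 = 40000000.
2^25 = 33554432 < 40000000 ≤ 2^26 = 67108864, so n = 26.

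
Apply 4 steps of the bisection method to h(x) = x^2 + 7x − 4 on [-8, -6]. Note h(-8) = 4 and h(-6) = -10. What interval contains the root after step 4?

[-7.625, -7.5]

x = -7 gives h = -4, negative; keep [-8, -7]
x = -7.5 gives h = -0.25, negative; keep [-8, -7.5]
x = -7.75 gives h = 1.8125, positive; keep [-7.75, -7.5]
x = -7.625 gives h = 0.7656, positive; keep [-7.625, -7.5]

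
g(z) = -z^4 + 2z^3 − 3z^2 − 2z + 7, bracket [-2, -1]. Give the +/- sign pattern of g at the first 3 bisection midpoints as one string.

--+

g(-1.5) = -8.5625 < 0, so the root lies in [-1.5, -1]
g(-1.25) = -1.535156 < 0, so the root lies in [-1.25, -1]
g(-1.125) = 1.003662 > 0, so the root lies in [-1.25, -1.125]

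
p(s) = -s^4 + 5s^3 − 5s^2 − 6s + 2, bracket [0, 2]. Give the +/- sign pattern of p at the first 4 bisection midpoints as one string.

--+-

s = 1 gives p = -5, negative; keep [0, 1]
s = 0.5 gives p = -1.6875, negative; keep [0, 0.5]
s = 0.25 gives p = 0.261719, positive; keep [0.25, 0.5]
s = 0.375 gives p = -0.7092, negative; keep [0.25, 0.375]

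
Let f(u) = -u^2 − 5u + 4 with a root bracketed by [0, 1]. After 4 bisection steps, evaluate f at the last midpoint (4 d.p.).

u = 0.5 gives f = 1.25, positive; keep [0.5, 1]
u = 0.75 gives f = -0.3125, negative; keep [0.5, 0.75]
u = 0.625 gives f = 0.484375, positive; keep [0.625, 0.75]
u = 0.6875 gives f = 0.0898, positive; keep [0.6875, 0.75]

0.0898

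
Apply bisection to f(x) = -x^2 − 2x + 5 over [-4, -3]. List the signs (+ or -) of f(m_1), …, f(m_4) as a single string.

-+++

midpoint -3.5: f = -0.25 < 0 → [-3.5, -3]
midpoint -3.25: f = 0.9375 > 0 → [-3.5, -3.25]
midpoint -3.375: f = 0.359375 > 0 → [-3.5, -3.375]
midpoint -3.4375: f = 0.0586 > 0 → [-3.5, -3.4375]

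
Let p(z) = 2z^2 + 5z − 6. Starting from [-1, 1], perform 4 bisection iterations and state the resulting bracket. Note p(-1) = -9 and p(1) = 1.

z = 0 gives p = -6, negative; keep [0, 1]
z = 0.5 gives p = -3, negative; keep [0.5, 1]
z = 0.75 gives p = -1.125, negative; keep [0.75, 1]
z = 0.875 gives p = -0.0938, negative; keep [0.875, 1]

[0.875, 1]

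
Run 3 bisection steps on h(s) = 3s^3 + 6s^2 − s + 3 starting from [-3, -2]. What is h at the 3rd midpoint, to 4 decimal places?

-0.9707

s = -2.5 gives h = -3.875, negative; keep [-2.5, -2]
s = -2.25 gives h = 1.453125, positive; keep [-2.5, -2.25]
s = -2.375 gives h = -0.970703, negative; keep [-2.375, -2.25]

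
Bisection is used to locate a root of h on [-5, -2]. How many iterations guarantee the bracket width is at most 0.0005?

Width after n steps is 3/2^n. Need 2^n ≥ 3/0.0005 = 6000.
2^12 = 4096 < 6000 ≤ 2^13 = 8192, so n = 13.

13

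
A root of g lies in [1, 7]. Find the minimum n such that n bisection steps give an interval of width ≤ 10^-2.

Width after n steps is 6/2^n. Need 2^n ≥ 6/10^-2 = 600.
2^9 = 512 < 600 ≤ 2^10 = 1024, so n = 10.

10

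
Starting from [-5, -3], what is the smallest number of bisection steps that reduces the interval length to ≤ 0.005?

Width after n steps is 2/2^n. Need 2^n ≥ 2/0.005 = 400.
2^8 = 256 < 400 ≤ 2^9 = 512, so n = 9.

9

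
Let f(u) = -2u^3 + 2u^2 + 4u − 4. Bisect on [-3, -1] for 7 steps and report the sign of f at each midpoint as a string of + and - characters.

++--+-+

m = -2, f(m) = 12 (+); new bracket [-2, -1]
m = -1.5, f(m) = 1.25 (+); new bracket [-1.5, -1]
m = -1.25, f(m) = -1.96875 (−); new bracket [-1.5, -1.25]
m = -1.375, f(m) = -0.5195 (−); new bracket [-1.5, -1.375]
m = -1.4375, f(m) = 0.3237 (+); new bracket [-1.4375, -1.375]
m = -1.40625, f(m) = -0.1081 (−); new bracket [-1.4375, -1.40625]
m = -1.421875, f(m) = 0.1052 (+); new bracket [-1.421875, -1.40625]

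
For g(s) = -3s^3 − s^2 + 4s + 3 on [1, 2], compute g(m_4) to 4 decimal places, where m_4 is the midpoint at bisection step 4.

-0.2556

g(1.5) = -3.375 < 0, so the root lies in [1, 1.5]
g(1.25) = 0.578125 > 0, so the root lies in [1.25, 1.5]
g(1.375) = -1.189453 < 0, so the root lies in [1.25, 1.375]
g(1.3125) = -0.2556 < 0, so the root lies in [1.25, 1.3125]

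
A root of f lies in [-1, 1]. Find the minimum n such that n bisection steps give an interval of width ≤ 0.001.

11

Width after n steps is 2/2^n. Need 2^n ≥ 2/0.001 = 2000.
2^10 = 1024 < 2000 ≤ 2^11 = 2048, so n = 11.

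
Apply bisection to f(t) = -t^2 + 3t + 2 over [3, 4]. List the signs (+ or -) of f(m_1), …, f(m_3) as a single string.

+--

midpoint 3.5: f = 0.25 > 0 → [3.5, 4]
midpoint 3.75: f = -0.8125 < 0 → [3.5, 3.75]
midpoint 3.625: f = -0.265625 < 0 → [3.5, 3.625]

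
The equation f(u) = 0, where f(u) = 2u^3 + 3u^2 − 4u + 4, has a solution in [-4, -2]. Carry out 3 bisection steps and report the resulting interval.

[-2.75, -2.5]

m = -3, f(m) = -11 (−); new bracket [-3, -2]
m = -2.5, f(m) = 1.5 (+); new bracket [-3, -2.5]
m = -2.75, f(m) = -3.90625 (−); new bracket [-2.75, -2.5]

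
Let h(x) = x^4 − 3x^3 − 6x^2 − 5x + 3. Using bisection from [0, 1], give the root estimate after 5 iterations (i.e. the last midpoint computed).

x = 0.5 gives h = -1.3125, negative; keep [0, 0.5]
x = 0.25 gives h = 1.332031, positive; keep [0.25, 0.5]
x = 0.375 gives h = 0.142822, positive; keep [0.375, 0.5]
x = 0.4375 gives h = -0.5505, negative; keep [0.375, 0.4375]
x = 0.40625 gives h = -0.1954, negative; keep [0.375, 0.40625]

0.40625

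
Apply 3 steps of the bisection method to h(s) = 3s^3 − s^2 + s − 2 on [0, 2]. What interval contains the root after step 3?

[0.75, 1]

s = 1 gives h = 1, positive; keep [0, 1]
s = 0.5 gives h = -1.375, negative; keep [0.5, 1]
s = 0.75 gives h = -0.546875, negative; keep [0.75, 1]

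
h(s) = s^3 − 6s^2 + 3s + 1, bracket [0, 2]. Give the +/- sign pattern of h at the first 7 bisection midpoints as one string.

m = 1, h(m) = -1 (−); new bracket [0, 1]
m = 0.5, h(m) = 1.125 (+); new bracket [0.5, 1]
m = 0.75, h(m) = 0.296875 (+); new bracket [0.75, 1]
m = 0.875, h(m) = -0.2988 (−); new bracket [0.75, 0.875]
m = 0.8125, h(m) = 0.0129 (+); new bracket [0.8125, 0.875]
m = 0.84375, h(m) = -0.1396 (−); new bracket [0.8125, 0.84375]
m = 0.828125, h(m) = -0.0625 (−); new bracket [0.8125, 0.828125]

-++-+--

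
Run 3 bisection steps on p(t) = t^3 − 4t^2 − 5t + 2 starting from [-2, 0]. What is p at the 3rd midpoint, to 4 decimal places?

0.0469

m = -1, p(m) = 2 (+); new bracket [-2, -1]
m = -1.5, p(m) = -2.875 (−); new bracket [-1.5, -1]
m = -1.25, p(m) = 0.046875 (+); new bracket [-1.5, -1.25]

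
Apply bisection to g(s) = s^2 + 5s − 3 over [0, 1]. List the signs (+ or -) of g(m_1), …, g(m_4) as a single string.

-+++

s = 0.5 gives g = -0.25, negative; keep [0.5, 1]
s = 0.75 gives g = 1.3125, positive; keep [0.5, 0.75]
s = 0.625 gives g = 0.515625, positive; keep [0.5, 0.625]
s = 0.5625 gives g = 0.1289, positive; keep [0.5, 0.5625]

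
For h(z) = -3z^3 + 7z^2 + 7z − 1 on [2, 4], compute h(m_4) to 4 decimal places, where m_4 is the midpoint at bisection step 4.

z = 3 gives h = 2, positive; keep [3, 4]
z = 3.5 gives h = -19.375, negative; keep [3, 3.5]
z = 3.25 gives h = -7.296875, negative; keep [3, 3.25]
z = 3.125 gives h = -2.3184, negative; keep [3, 3.125]

-2.3184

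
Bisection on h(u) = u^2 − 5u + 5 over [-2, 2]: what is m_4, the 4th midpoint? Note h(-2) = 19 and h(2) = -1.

1.25

midpoint 0: h = 5 > 0 → [0, 2]
midpoint 1: h = 1 > 0 → [1, 2]
midpoint 1.5: h = -0.25 < 0 → [1, 1.5]
midpoint 1.25: h = 0.3125 > 0 → [1.25, 1.5]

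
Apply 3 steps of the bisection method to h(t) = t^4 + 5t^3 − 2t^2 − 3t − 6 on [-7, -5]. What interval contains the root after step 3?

[-5.5, -5.25]

t = -6 gives h = 156, positive; keep [-6, -5]
t = -5.5 gives h = 33.1875, positive; keep [-5.5, -5]
t = -5.25 gives h = -9.199219, negative; keep [-5.5, -5.25]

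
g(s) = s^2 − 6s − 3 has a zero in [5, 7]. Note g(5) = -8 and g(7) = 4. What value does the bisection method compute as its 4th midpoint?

6.375

g(6) = -3 < 0, so the root lies in [6, 7]
g(6.5) = 0.25 > 0, so the root lies in [6, 6.5]
g(6.25) = -1.4375 < 0, so the root lies in [6.25, 6.5]
g(6.375) = -0.6094 < 0, so the root lies in [6.375, 6.5]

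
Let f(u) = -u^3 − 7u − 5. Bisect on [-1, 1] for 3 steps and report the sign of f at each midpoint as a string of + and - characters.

midpoint 0: f = -5 < 0 → [-1, 0]
midpoint -0.5: f = -1.375 < 0 → [-1, -0.5]
midpoint -0.75: f = 0.671875 > 0 → [-0.75, -0.5]

--+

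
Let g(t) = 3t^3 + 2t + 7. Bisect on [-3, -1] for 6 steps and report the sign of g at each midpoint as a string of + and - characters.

---+-+

t = -2 gives g = -21, negative; keep [-2, -1]
t = -1.5 gives g = -6.125, negative; keep [-1.5, -1]
t = -1.25 gives g = -1.359375, negative; keep [-1.25, -1]
t = -1.125 gives g = 0.4785, positive; keep [-1.25, -1.125]
t = -1.1875 gives g = -0.3987, negative; keep [-1.1875, -1.125]
t = -1.15625 gives g = 0.0501, positive; keep [-1.1875, -1.15625]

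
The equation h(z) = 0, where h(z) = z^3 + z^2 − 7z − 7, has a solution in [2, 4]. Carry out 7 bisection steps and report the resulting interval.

h(3) = 8 > 0, so the root lies in [2, 3]
h(2.5) = -2.625 < 0, so the root lies in [2.5, 3]
h(2.75) = 2.109375 > 0, so the root lies in [2.5, 2.75]
h(2.625) = -0.3965 < 0, so the root lies in [2.625, 2.75]
h(2.6875) = 0.821 > 0, so the root lies in [2.625, 2.6875]
h(2.65625) = 0.2035 > 0, so the root lies in [2.625, 2.65625]
h(2.640625) = -0.0987 < 0, so the root lies in [2.640625, 2.65625]

[2.640625, 2.65625]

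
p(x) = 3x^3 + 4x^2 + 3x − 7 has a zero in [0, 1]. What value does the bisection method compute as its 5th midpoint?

midpoint 0.5: p = -4.125 < 0 → [0.5, 1]
midpoint 0.75: p = -1.234375 < 0 → [0.75, 1]
midpoint 0.875: p = 0.697266 > 0 → [0.75, 0.875]
midpoint 0.8125: p = -0.3127 < 0 → [0.8125, 0.875]
midpoint 0.84375: p = 0.1809 > 0 → [0.8125, 0.84375]

0.84375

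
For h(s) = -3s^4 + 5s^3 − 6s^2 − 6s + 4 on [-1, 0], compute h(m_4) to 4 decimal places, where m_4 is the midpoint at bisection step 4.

0.9248

h(-0.5) = 4.6875 > 0, so the root lies in [-1, -0.5]
h(-0.75) = 2.066406 > 0, so the root lies in [-1, -0.75]
h(-0.875) = -0.451904 < 0, so the root lies in [-0.875, -0.75]
h(-0.8125) = 0.9248 > 0, so the root lies in [-0.875, -0.8125]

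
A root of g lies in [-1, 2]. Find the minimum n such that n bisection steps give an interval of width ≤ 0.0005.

13

Width after n steps is 3/2^n. Need 2^n ≥ 3/0.0005 = 6000.
2^12 = 4096 < 6000 ≤ 2^13 = 8192, so n = 13.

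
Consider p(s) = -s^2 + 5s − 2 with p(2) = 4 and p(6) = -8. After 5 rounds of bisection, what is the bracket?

midpoint 4: p = 2 > 0 → [4, 6]
midpoint 5: p = -2 < 0 → [4, 5]
midpoint 4.5: p = 0.25 > 0 → [4.5, 5]
midpoint 4.75: p = -0.8125 < 0 → [4.5, 4.75]
midpoint 4.625: p = -0.2656 < 0 → [4.5, 4.625]

[4.5, 4.625]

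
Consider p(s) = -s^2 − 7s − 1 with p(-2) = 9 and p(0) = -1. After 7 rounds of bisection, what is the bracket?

midpoint -1: p = 5 > 0 → [-1, 0]
midpoint -0.5: p = 2.25 > 0 → [-0.5, 0]
midpoint -0.25: p = 0.6875 > 0 → [-0.25, 0]
midpoint -0.125: p = -0.1406 < 0 → [-0.25, -0.125]
midpoint -0.1875: p = 0.2773 > 0 → [-0.1875, -0.125]
midpoint -0.15625: p = 0.0693 > 0 → [-0.15625, -0.125]
midpoint -0.140625: p = -0.0354 < 0 → [-0.15625, -0.140625]

[-0.15625, -0.140625]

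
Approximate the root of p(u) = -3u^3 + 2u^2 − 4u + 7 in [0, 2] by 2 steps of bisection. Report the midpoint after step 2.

p(1) = 2 > 0, so the root lies in [1, 2]
p(1.5) = -4.625 < 0, so the root lies in [1, 1.5]

1.5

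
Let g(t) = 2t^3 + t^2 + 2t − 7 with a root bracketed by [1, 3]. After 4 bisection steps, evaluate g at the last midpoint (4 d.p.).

-0.6367

g(2) = 17 > 0, so the root lies in [1, 2]
g(1.5) = 5 > 0, so the root lies in [1, 1.5]
g(1.25) = 0.96875 > 0, so the root lies in [1, 1.25]
g(1.125) = -0.6367 < 0, so the root lies in [1.125, 1.25]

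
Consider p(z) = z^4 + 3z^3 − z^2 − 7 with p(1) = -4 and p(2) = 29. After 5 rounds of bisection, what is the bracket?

[1.25, 1.28125]

m = 1.5, p(m) = 5.9375 (+); new bracket [1, 1.5]
m = 1.25, p(m) = -0.261719 (−); new bracket [1.25, 1.5]
m = 1.375, p(m) = 2.482666 (+); new bracket [1.25, 1.375]
m = 1.3125, p(m) = 1.0278 (+); new bracket [1.25, 1.3125]
m = 1.28125, p(m) = 0.3632 (+); new bracket [1.25, 1.28125]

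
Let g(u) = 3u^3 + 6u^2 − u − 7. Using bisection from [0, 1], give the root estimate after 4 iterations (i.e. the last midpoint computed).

g(0.5) = -5.625 < 0, so the root lies in [0.5, 1]
g(0.75) = -3.109375 < 0, so the root lies in [0.75, 1]
g(0.875) = -1.271484 < 0, so the root lies in [0.875, 1]
g(0.9375) = -0.1921 < 0, so the root lies in [0.9375, 1]

0.9375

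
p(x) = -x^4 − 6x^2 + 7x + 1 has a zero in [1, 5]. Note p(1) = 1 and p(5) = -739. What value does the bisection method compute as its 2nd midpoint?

p(3) = -113 < 0, so the root lies in [1, 3]
p(2) = -25 < 0, so the root lies in [1, 2]

2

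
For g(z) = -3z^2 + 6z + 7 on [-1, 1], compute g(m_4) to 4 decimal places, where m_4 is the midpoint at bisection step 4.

-0.5469

m = 0, g(m) = 7 (+); new bracket [-1, 0]
m = -0.5, g(m) = 3.25 (+); new bracket [-1, -0.5]
m = -0.75, g(m) = 0.8125 (+); new bracket [-1, -0.75]
m = -0.875, g(m) = -0.5469 (−); new bracket [-0.875, -0.75]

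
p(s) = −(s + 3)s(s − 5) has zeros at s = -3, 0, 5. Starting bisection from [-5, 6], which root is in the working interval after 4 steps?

midpoint 0.5: p = 7.875 > 0 → [0.5, 6]
midpoint 3.25: p = 35.546875 > 0 → [3.25, 6]
midpoint 4.625: p = 13.224609 > 0 → [4.625, 6]
midpoint 5.3125: p = -13.8 < 0 → [4.625, 5.3125]

5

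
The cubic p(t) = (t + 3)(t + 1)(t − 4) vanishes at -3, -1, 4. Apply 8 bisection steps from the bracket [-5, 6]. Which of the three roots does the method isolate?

p(0.5) = -18.375 < 0, so the root lies in [0.5, 6]
p(3.25) = -19.921875 < 0, so the root lies in [3.25, 6]
p(4.625) = 26.806641 > 0, so the root lies in [3.25, 4.625]
p(3.9375) = -2.1409 < 0, so the root lies in [3.9375, 4.625]
p(4.28125) = 10.8152 > 0, so the root lies in [3.9375, 4.28125]
p(4.109375) = 3.973 > 0, so the root lies in [3.9375, 4.109375]
p(4.0234375) = 0.8269 > 0, so the root lies in [3.9375, 4.0234375]
p(3.98046875) = -0.679 < 0, so the root lies in [3.98046875, 4.0234375]

4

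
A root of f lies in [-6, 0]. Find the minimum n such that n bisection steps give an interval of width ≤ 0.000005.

Width after n steps is 6/2^n. Need 2^n ≥ 6/0.000005 = 1200000.
2^20 = 1048576 < 1200000 ≤ 2^21 = 2097152, so n = 21.

21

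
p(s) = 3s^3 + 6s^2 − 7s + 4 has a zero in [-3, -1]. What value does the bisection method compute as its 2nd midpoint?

-2.5

midpoint -2: p = 18 > 0 → [-3, -2]
midpoint -2.5: p = 12.125 > 0 → [-3, -2.5]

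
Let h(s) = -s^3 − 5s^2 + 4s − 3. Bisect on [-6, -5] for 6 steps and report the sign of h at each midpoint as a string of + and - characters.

--++-+

m = -5.5, h(m) = -9.875 (−); new bracket [-6, -5.5]
m = -5.75, h(m) = -1.203125 (−); new bracket [-6, -5.75]
m = -5.875, h(m) = 3.701172 (+); new bracket [-5.875, -5.75]
m = -5.8125, h(m) = 1.2004 (+); new bracket [-5.8125, -5.75]
m = -5.78125, h(m) = -0.0134 (−); new bracket [-5.8125, -5.78125]
m = -5.796875, h(m) = 0.5905 (+); new bracket [-5.796875, -5.78125]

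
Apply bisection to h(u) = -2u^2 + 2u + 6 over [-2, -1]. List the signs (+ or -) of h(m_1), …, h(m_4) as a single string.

m = -1.5, h(m) = -1.5 (−); new bracket [-1.5, -1]
m = -1.25, h(m) = 0.375 (+); new bracket [-1.5, -1.25]
m = -1.375, h(m) = -0.53125 (−); new bracket [-1.375, -1.25]
m = -1.3125, h(m) = -0.0703 (−); new bracket [-1.3125, -1.25]

-+--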